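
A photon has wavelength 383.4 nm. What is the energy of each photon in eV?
3.2338 eV

Using E = hf = hc/λ:

E = hc/λ = (6.626×10⁻³⁴ J·s)(3×10⁸ m/s) / (383.4×10⁻⁹ m)
E = 3.2338 eV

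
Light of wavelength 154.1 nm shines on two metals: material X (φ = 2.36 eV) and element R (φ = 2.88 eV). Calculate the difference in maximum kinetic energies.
0.5200 eV

Using KE_max = hc/λ - φ for each metal:

Photon energy: E = hc/λ = 8.0457 eV

For material X (φ₁ = 2.36 eV):
KE₁ = E - φ₁ = 8.0457 - 2.36 = 5.6857 eV

For element R (φ₂ = 2.88 eV):
KE₂ = E - φ₂ = 8.0457 - 2.88 = 5.1657 eV

Difference:
ΔKE = KE₁ - KE₂ = 5.6857 - 5.1657 = 0.5200 eV

Note: The difference equals the difference in work functions: 2.88 - 2.36 = 0.52 eV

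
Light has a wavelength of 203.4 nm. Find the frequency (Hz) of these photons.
1.4739e+15 Hz

Using the wave equation: c = fλ

Solving for frequency:
f = c/λ = (3×10⁸ m/s) / (203.4×10⁻⁹ m)
f = 1.4739e+15 Hz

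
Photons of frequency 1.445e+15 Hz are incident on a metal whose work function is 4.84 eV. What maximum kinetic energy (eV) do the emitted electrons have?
1.1360 eV

Using Einstein's photoelectric equation: KE_max = hf - φ

First, calculate the photon energy:
E_photon = hf = (6.626×10⁻³⁴ J·s)(1.445e+15 Hz)
E_photon = 5.9760 eV

Then, the maximum kinetic energy:
KE_max = E_photon - φ = 5.9760 eV - 4.84 eV = 1.1360 eV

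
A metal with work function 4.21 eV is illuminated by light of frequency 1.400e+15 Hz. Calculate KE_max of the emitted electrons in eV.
1.5799 eV

Using Einstein's photoelectric equation: KE_max = hf - φ

First, calculate the photon energy:
E_photon = hf = (6.626×10⁻³⁴ J·s)(1.400e+15 Hz)
E_photon = 5.7899 eV

Then, the maximum kinetic energy:
KE_max = E_photon - φ = 5.7899 eV - 4.21 eV = 1.5799 eV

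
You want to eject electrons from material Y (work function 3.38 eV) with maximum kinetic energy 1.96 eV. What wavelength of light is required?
232.18 nm

From Einstein's equation: KE_max = hc/λ - φ

Rearranging for λ:
hc/λ = KE_max + φ
λ = hc/(KE_max + φ)

Required photon energy:
E_photon = KE_max + φ = 1.96 + 3.38 = 5.34 eV

Required wavelength:
λ = hc/E_photon = (6.626×10⁻³⁴)(3×10⁸) / (5.34 × 1.602×10⁻¹⁹)
λ = 232.18 nm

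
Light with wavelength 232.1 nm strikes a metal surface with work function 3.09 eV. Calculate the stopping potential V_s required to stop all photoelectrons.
2.2518 V

The stopping potential V_s satisfies: eV_s = KE_max

First, find KE_max using Einstein's equation:
E_photon = hc/λ = 5.3418 eV
KE_max = E_photon - φ = 5.3418 - 3.09 = 2.2518 eV

Since eV_s = KE_max:
V_s = KE_max/e = 2.2518 V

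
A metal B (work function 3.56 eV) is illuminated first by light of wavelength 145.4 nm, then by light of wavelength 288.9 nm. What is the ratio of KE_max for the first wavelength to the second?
6.7894

Using Einstein's equation: KE_max = hc/λ - φ

For λ₁ = 145.4 nm:
E₁ = hc/λ₁ = 8.5271 eV
KE₁ = E₁ - φ = 8.5271 - 3.56 = 4.9671 eV

For λ₂ = 288.9 nm:
E₂ = hc/λ₂ = 4.2916 eV
KE₂ = E₂ - φ = 4.2916 - 3.56 = 0.7316 eV

Ratio: KE₁/KE₂ = 4.9671/0.7316 = 6.7894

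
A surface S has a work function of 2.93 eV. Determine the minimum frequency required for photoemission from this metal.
7.0847e+14 Hz

The threshold frequency is when the photon energy equals the work function:
hf₀ = φ

Solving for f₀:
f₀ = φ/h = (2.93 eV × 1.602×10⁻¹⁹ J/eV) / (6.626×10⁻³⁴ J·s)
f₀ = 7.0847e+14 Hz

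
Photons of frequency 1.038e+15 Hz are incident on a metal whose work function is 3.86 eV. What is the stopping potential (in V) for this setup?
0.4328 V

The stopping potential V_s satisfies: eV_s = KE_max

First, find KE_max using Einstein's equation:
E_photon = hf = (6.626×10⁻³⁴ J·s)(1.038e+15 Hz) = 4.2928 eV
KE_max = E_photon - φ = 4.2928 - 3.86 = 0.4328 eV

Since eV_s = KE_max:
V_s = KE_max/e = 0.4328 V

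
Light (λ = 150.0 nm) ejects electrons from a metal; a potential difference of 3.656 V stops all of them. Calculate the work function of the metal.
4.61 eV

The stopping potential gives the maximum kinetic energy: KE_max = eV_s = 3.656 eV

From Einstein's photoelectric equation: KE_max = hc/λ - φ
Rearranging: φ = hc/λ - KE_max

Calculate photon energy:
E_photon = hc/λ = (6.626×10⁻³⁴ J·s)(3×10⁸ m/s) / (150.0×10⁻⁹ m) = 8.2656 eV

Therefore:
φ = 8.2656 - 3.656 = 4.61 eV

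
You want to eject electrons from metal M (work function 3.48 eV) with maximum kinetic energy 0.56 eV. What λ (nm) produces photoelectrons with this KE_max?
306.89 nm

From Einstein's equation: KE_max = hc/λ - φ

Rearranging for λ:
hc/λ = KE_max + φ
λ = hc/(KE_max + φ)

Required photon energy:
E_photon = KE_max + φ = 0.56 + 3.48 = 4.04 eV

Required wavelength:
λ = hc/E_photon = (6.626×10⁻³⁴)(3×10⁸) / (4.04 × 1.602×10⁻¹⁹)
λ = 306.89 nm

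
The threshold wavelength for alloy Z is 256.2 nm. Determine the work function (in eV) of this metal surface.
4.84 eV

At the threshold wavelength, photon energy equals work function:
φ = hc/λ₀

Calculating:
φ = (6.626×10⁻³⁴ J·s)(3×10⁸ m/s) / (256.2×10⁻⁹ m)
φ = 4.84 eV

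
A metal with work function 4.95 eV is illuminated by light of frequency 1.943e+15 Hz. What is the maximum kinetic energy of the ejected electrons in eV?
3.0856 eV

Using Einstein's photoelectric equation: KE_max = hf - φ

First, calculate the photon energy:
E_photon = hf = (6.626×10⁻³⁴ J·s)(1.943e+15 Hz)
E_photon = 8.0356 eV

Then, the maximum kinetic energy:
KE_max = E_photon - φ = 8.0356 eV - 4.95 eV = 3.0856 eV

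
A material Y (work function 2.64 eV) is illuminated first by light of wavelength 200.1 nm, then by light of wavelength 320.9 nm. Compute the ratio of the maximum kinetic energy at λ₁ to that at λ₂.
2.9062

Using Einstein's equation: KE_max = hc/λ - φ

For λ₁ = 200.1 nm:
E₁ = hc/λ₁ = 6.1961 eV
KE₁ = E₁ - φ = 6.1961 - 2.64 = 3.5561 eV

For λ₂ = 320.9 nm:
E₂ = hc/λ₂ = 3.8636 eV
KE₂ = E₂ - φ = 3.8636 - 2.64 = 1.2236 eV

Ratio: KE₁/KE₂ = 3.5561/1.2236 = 2.9062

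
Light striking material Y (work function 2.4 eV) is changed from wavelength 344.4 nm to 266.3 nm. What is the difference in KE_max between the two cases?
1.0558 eV

Using Einstein's equation: KE_max = hc/λ - φ

For λ₁ = 344.4 nm:
KE₁ = hc/λ₁ - φ = 3.6000 - 2.4 = 1.2000 eV

For λ₂ = 266.3 nm:
KE₂ = hc/λ₂ - φ = 4.6558 - 2.4 = 2.2558 eV

Change in KE:
ΔKE = KE₂ - KE₁ = 2.2558 - 1.2000 = 1.0558 eV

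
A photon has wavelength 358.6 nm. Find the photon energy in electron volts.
3.4575 eV

Using E = hf = hc/λ:

E = hc/λ = (6.626×10⁻³⁴ J·s)(3×10⁸ m/s) / (358.6×10⁻⁹ m)
E = 3.4575 eV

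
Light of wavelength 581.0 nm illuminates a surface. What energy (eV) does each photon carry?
2.1340 eV

Using E = hf = hc/λ:

E = hc/λ = (6.626×10⁻³⁴ J·s)(3×10⁸ m/s) / (581.0×10⁻⁹ m)
E = 2.1340 eV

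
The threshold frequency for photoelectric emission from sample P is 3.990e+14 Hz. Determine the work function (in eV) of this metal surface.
1.65 eV

At the threshold frequency, photon energy equals work function:
φ = hf₀

Calculating:
φ = (6.626×10⁻³⁴ J·s)(3.990e+14 Hz)
φ = 1.65 eV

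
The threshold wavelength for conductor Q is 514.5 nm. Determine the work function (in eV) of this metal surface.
2.41 eV

At the threshold wavelength, photon energy equals work function:
φ = hc/λ₀

Calculating:
φ = (6.626×10⁻³⁴ J·s)(3×10⁸ m/s) / (514.5×10⁻⁹ m)
φ = 2.41 eV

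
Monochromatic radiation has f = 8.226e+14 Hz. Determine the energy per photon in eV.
3.4020 eV

Using E = hf:

E = hf = (6.626×10⁻³⁴ J·s)(8.226e+14 Hz)
E = 3.4020 eV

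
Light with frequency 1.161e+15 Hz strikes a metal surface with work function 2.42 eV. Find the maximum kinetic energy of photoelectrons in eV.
2.3815 eV

Using Einstein's photoelectric equation: KE_max = hf - φ

First, calculate the photon energy:
E_photon = hf = (6.626×10⁻³⁴ J·s)(1.161e+15 Hz)
E_photon = 4.8015 eV

Then, the maximum kinetic energy:
KE_max = E_photon - φ = 4.8015 eV - 2.42 eV = 2.3815 eV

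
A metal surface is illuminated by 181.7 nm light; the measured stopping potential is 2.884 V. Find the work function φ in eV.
3.94 eV

The stopping potential gives the maximum kinetic energy: KE_max = eV_s = 2.884 eV

From Einstein's photoelectric equation: KE_max = hc/λ - φ
Rearranging: φ = hc/λ - KE_max

Calculate photon energy:
E_photon = hc/λ = (6.626×10⁻³⁴ J·s)(3×10⁸ m/s) / (181.7×10⁻⁹ m) = 6.8236 eV

Therefore:
φ = 6.8236 - 2.884 = 3.94 eV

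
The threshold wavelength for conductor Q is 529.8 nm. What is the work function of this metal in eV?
2.34 eV

At the threshold wavelength, photon energy equals work function:
φ = hc/λ₀

Calculating:
φ = (6.626×10⁻³⁴ J·s)(3×10⁸ m/s) / (529.8×10⁻⁹ m)
φ = 2.34 eV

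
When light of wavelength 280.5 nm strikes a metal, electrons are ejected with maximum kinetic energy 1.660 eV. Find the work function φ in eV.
2.76 eV

From Einstein's photoelectric equation: KE_max = hf - φ = hc/λ - φ

Rearranging for φ:
φ = hc/λ - KE_max

Calculate photon energy:
E_photon = hc/λ = 4.4201 eV

Therefore:
φ = 4.4201 - 1.660 = 2.76 eV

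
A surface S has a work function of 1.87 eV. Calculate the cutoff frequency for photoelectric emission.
4.5216e+14 Hz

The threshold frequency is when the photon energy equals the work function:
hf₀ = φ

Solving for f₀:
f₀ = φ/h = (1.87 eV × 1.602×10⁻¹⁹ J/eV) / (6.626×10⁻³⁴ J·s)
f₀ = 4.5216e+14 Hz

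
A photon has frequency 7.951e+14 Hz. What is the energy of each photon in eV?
3.2883 eV

Using E = hf:

E = hf = (6.626×10⁻³⁴ J·s)(7.951e+14 Hz)
E = 3.2883 eV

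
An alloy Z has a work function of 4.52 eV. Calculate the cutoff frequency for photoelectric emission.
1.0929e+15 Hz

The threshold frequency is when the photon energy equals the work function:
hf₀ = φ

Solving for f₀:
f₀ = φ/h = (4.52 eV × 1.602×10⁻¹⁹ J/eV) / (6.626×10⁻³⁴ J·s)
f₀ = 1.0929e+15 Hz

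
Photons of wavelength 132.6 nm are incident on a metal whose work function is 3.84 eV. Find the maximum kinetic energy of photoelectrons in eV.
5.5102 eV

Using Einstein's photoelectric equation: KE_max = hf - φ = hc/λ - φ

First, calculate the photon energy:
E_photon = hc/λ = (6.626×10⁻³⁴ J·s)(3×10⁸ m/s) / (132.6×10⁻⁹ m)
E_photon = 9.3502 eV

Then, the maximum kinetic energy:
KE_max = E_photon - φ = 9.3502 eV - 3.84 eV = 5.5102 eV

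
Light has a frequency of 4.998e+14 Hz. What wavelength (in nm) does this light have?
599.82 nm

Using the wave equation: c = fλ

Solving for wavelength:
λ = c/f = (3×10⁸ m/s) / (4.998e+14 Hz)
λ = 599.82 nm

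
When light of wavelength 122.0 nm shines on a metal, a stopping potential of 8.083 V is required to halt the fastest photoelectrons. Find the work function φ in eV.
2.08 eV

The stopping potential gives the maximum kinetic energy: KE_max = eV_s = 8.083 eV

From Einstein's photoelectric equation: KE_max = hc/λ - φ
Rearranging: φ = hc/λ - KE_max

Calculate photon energy:
E_photon = hc/λ = (6.626×10⁻³⁴ J·s)(3×10⁸ m/s) / (122.0×10⁻⁹ m) = 10.1626 eV

Therefore:
φ = 10.1626 - 8.083 = 2.08 eV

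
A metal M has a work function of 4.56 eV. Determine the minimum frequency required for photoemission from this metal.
1.1026e+15 Hz

The threshold frequency is when the photon energy equals the work function:
hf₀ = φ

Solving for f₀:
f₀ = φ/h = (4.56 eV × 1.602×10⁻¹⁹ J/eV) / (6.626×10⁻³⁴ J·s)
f₀ = 1.1026e+15 Hz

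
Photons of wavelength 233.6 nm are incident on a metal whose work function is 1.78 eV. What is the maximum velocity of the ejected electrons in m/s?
1.1139e+06 m/s

First, find the maximum kinetic energy:
E_photon = hc/λ = 5.3075 eV
KE_max = E_photon - φ = 5.3075 - 1.78 = 3.5275 eV

Convert to Joules: KE_max = 3.5275 × 1.602×10⁻¹⁹ J = 5.6517e-19 J

Then use KE = ½mv² to find velocity:
v = √(2·KE/m) = √(2 × 5.6517e-19 J / 9.109e-31 kg)
v = 1.1139e+06 m/s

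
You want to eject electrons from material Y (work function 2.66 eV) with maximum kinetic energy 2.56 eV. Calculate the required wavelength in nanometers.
237.52 nm

From Einstein's equation: KE_max = hc/λ - φ

Rearranging for λ:
hc/λ = KE_max + φ
λ = hc/(KE_max + φ)

Required photon energy:
E_photon = KE_max + φ = 2.56 + 2.66 = 5.22 eV

Required wavelength:
λ = hc/E_photon = (6.626×10⁻³⁴)(3×10⁸) / (5.22 × 1.602×10⁻¹⁹)
λ = 237.52 nm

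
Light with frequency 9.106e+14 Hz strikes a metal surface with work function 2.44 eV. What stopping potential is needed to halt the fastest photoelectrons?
1.3259 V

The stopping potential V_s satisfies: eV_s = KE_max

First, find KE_max using Einstein's equation:
E_photon = hf = (6.626×10⁻³⁴ J·s)(9.106e+14 Hz) = 3.7659 eV
KE_max = E_photon - φ = 3.7659 - 2.44 = 1.3259 eV

Since eV_s = KE_max:
V_s = KE_max/e = 1.3259 V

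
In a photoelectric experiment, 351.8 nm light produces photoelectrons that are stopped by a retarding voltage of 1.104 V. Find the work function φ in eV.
2.42 eV

The stopping potential gives the maximum kinetic energy: KE_max = eV_s = 1.104 eV

From Einstein's photoelectric equation: KE_max = hc/λ - φ
Rearranging: φ = hc/λ - KE_max

Calculate photon energy:
E_photon = hc/λ = (6.626×10⁻³⁴ J·s)(3×10⁸ m/s) / (351.8×10⁻⁹ m) = 3.5243 eV

Therefore:
φ = 3.5243 - 1.104 = 2.42 eV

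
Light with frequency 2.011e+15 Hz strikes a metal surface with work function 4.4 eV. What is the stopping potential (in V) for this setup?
3.9168 V

The stopping potential V_s satisfies: eV_s = KE_max

First, find KE_max using Einstein's equation:
E_photon = hf = (6.626×10⁻³⁴ J·s)(2.011e+15 Hz) = 8.3168 eV
KE_max = E_photon - φ = 8.3168 - 4.4 = 3.9168 eV

Since eV_s = KE_max:
V_s = KE_max/e = 3.9168 V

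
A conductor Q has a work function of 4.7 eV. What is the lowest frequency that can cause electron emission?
1.1365e+15 Hz

The threshold frequency is when the photon energy equals the work function:
hf₀ = φ

Solving for f₀:
f₀ = φ/h = (4.7 eV × 1.602×10⁻¹⁹ J/eV) / (6.626×10⁻³⁴ J·s)
f₀ = 1.1365e+15 Hz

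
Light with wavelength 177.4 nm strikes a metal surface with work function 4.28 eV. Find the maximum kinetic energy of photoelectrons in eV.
2.7090 eV

Using Einstein's photoelectric equation: KE_max = hf - φ = hc/λ - φ

First, calculate the photon energy:
E_photon = hc/λ = (6.626×10⁻³⁴ J·s)(3×10⁸ m/s) / (177.4×10⁻⁹ m)
E_photon = 6.9890 eV

Then, the maximum kinetic energy:
KE_max = E_photon - φ = 6.9890 eV - 4.28 eV = 2.7090 eV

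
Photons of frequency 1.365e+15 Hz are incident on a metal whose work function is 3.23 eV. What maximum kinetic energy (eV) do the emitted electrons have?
2.4152 eV

Using Einstein's photoelectric equation: KE_max = hf - φ

First, calculate the photon energy:
E_photon = hf = (6.626×10⁻³⁴ J·s)(1.365e+15 Hz)
E_photon = 5.6452 eV

Then, the maximum kinetic energy:
KE_max = E_photon - φ = 5.6452 eV - 3.23 eV = 2.4152 eV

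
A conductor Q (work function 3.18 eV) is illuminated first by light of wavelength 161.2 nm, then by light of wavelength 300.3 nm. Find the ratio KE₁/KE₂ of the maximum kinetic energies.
4.7554

Using Einstein's equation: KE_max = hc/λ - φ

For λ₁ = 161.2 nm:
E₁ = hc/λ₁ = 7.6913 eV
KE₁ = E₁ - φ = 7.6913 - 3.18 = 4.5113 eV

For λ₂ = 300.3 nm:
E₂ = hc/λ₂ = 4.1287 eV
KE₂ = E₂ - φ = 4.1287 - 3.18 = 0.9487 eV

Ratio: KE₁/KE₂ = 4.5113/0.9487 = 4.7554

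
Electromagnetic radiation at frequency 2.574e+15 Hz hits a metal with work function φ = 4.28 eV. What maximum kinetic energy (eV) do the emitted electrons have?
6.3652 eV

Using Einstein's photoelectric equation: KE_max = hf - φ

First, calculate the photon energy:
E_photon = hf = (6.626×10⁻³⁴ J·s)(2.574e+15 Hz)
E_photon = 10.6452 eV

Then, the maximum kinetic energy:
KE_max = E_photon - φ = 10.6452 eV - 4.28 eV = 6.3652 eV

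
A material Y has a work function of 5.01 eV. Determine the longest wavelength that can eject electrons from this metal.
247.47 nm

The threshold wavelength is when the photon energy equals the work function:
hc/λ₀ = φ

Solving for λ₀:
λ₀ = hc/φ = (6.626×10⁻³⁴ J·s)(3×10⁸ m/s) / (5.01 eV × 1.602×10⁻¹⁹ J/eV)
λ₀ = 247.47 nm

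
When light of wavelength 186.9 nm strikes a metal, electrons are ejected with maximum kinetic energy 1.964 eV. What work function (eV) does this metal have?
4.67 eV

From Einstein's photoelectric equation: KE_max = hf - φ = hc/λ - φ

Rearranging for φ:
φ = hc/λ - KE_max

Calculate photon energy:
E_photon = hc/λ = 6.6337 eV

Therefore:
φ = 6.6337 - 1.964 = 4.67 eV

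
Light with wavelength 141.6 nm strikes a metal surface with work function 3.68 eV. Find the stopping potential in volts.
5.0759 V

The stopping potential V_s satisfies: eV_s = KE_max

First, find KE_max using Einstein's equation:
E_photon = hc/λ = 8.7559 eV
KE_max = E_photon - φ = 8.7559 - 3.68 = 5.0759 eV

Since eV_s = KE_max:
V_s = KE_max/e = 5.0759 V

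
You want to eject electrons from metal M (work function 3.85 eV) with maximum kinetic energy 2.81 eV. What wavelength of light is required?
186.16 nm

From Einstein's equation: KE_max = hc/λ - φ

Rearranging for λ:
hc/λ = KE_max + φ
λ = hc/(KE_max + φ)

Required photon energy:
E_photon = KE_max + φ = 2.81 + 3.85 = 6.66 eV

Required wavelength:
λ = hc/E_photon = (6.626×10⁻³⁴)(3×10⁸) / (6.66 × 1.602×10⁻¹⁹)
λ = 186.16 nm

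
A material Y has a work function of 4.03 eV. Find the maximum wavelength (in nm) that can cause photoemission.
307.65 nm

The threshold wavelength is when the photon energy equals the work function:
hc/λ₀ = φ

Solving for λ₀:
λ₀ = hc/φ = (6.626×10⁻³⁴ J·s)(3×10⁸ m/s) / (4.03 eV × 1.602×10⁻¹⁹ J/eV)
λ₀ = 307.65 nm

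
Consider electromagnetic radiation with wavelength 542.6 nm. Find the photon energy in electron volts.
2.2850 eV

Using E = hf = hc/λ:

E = hc/λ = (6.626×10⁻³⁴ J·s)(3×10⁸ m/s) / (542.6×10⁻⁹ m)
E = 2.2850 eV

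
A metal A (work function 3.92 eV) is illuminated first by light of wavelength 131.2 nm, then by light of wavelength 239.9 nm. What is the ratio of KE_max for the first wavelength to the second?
4.4305

Using Einstein's equation: KE_max = hc/λ - φ

For λ₁ = 131.2 nm:
E₁ = hc/λ₁ = 9.4500 eV
KE₁ = E₁ - φ = 9.4500 - 3.92 = 5.5300 eV

For λ₂ = 239.9 nm:
E₂ = hc/λ₂ = 5.1682 eV
KE₂ = E₂ - φ = 5.1682 - 3.92 = 1.2482 eV

Ratio: KE₁/KE₂ = 5.5300/1.2482 = 4.4305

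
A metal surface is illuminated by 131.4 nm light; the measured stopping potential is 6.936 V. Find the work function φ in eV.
2.50 eV

The stopping potential gives the maximum kinetic energy: KE_max = eV_s = 6.936 eV

From Einstein's photoelectric equation: KE_max = hc/λ - φ
Rearranging: φ = hc/λ - KE_max

Calculate photon energy:
E_photon = hc/λ = (6.626×10⁻³⁴ J·s)(3×10⁸ m/s) / (131.4×10⁻⁹ m) = 9.4356 eV

Therefore:
φ = 9.4356 - 6.936 = 2.50 eV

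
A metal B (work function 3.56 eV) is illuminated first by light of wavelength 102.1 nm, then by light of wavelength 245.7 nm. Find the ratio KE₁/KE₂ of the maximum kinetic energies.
5.7756

Using Einstein's equation: KE_max = hc/λ - φ

For λ₁ = 102.1 nm:
E₁ = hc/λ₁ = 12.1434 eV
KE₁ = E₁ - φ = 12.1434 - 3.56 = 8.5834 eV

For λ₂ = 245.7 nm:
E₂ = hc/λ₂ = 5.0462 eV
KE₂ = E₂ - φ = 5.0462 - 3.56 = 1.4862 eV

Ratio: KE₁/KE₂ = 8.5834/1.4862 = 5.7756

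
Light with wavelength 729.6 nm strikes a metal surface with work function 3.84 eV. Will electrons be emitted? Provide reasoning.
No

For photoemission, the photon energy must exceed the work function.

Photon energy: E = hc/λ = 1.6993 eV
Work function: φ = 3.84 eV

Since E_photon (1.6993 eV) < φ (3.84 eV), photoemission will NOT occur.
The threshold wavelength is λ₀ = hc/φ = 322.9 nm.
Since 729.6 nm > 322.9 nm, the photons lack sufficient energy.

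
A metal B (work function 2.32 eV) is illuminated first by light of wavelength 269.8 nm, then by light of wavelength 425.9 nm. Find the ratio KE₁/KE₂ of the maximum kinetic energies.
3.8494

Using Einstein's equation: KE_max = hc/λ - φ

For λ₁ = 269.8 nm:
E₁ = hc/λ₁ = 4.5954 eV
KE₁ = E₁ - φ = 4.5954 - 2.32 = 2.2754 eV

For λ₂ = 425.9 nm:
E₂ = hc/λ₂ = 2.9111 eV
KE₂ = E₂ - φ = 2.9111 - 2.32 = 0.5911 eV

Ratio: KE₁/KE₂ = 2.2754/0.5911 = 3.8494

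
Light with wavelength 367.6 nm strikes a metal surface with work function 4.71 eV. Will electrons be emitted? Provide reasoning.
No

For photoemission, the photon energy must exceed the work function.

Photon energy: E = hc/λ = 3.3728 eV
Work function: φ = 4.71 eV

Since E_photon (3.3728 eV) < φ (4.71 eV), photoemission will NOT occur.
The threshold wavelength is λ₀ = hc/φ = 263.2 nm.
Since 367.6 nm > 263.2 nm, the photons lack sufficient energy.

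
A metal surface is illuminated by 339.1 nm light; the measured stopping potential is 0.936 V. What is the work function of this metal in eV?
2.72 eV

The stopping potential gives the maximum kinetic energy: KE_max = eV_s = 0.936 eV

From Einstein's photoelectric equation: KE_max = hc/λ - φ
Rearranging: φ = hc/λ - KE_max

Calculate photon energy:
E_photon = hc/λ = (6.626×10⁻³⁴ J·s)(3×10⁸ m/s) / (339.1×10⁻⁹ m) = 3.6563 eV

Therefore:
φ = 3.6563 - 0.936 = 2.72 eV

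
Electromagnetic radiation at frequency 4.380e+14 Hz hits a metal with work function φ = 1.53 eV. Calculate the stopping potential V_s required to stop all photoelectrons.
0.2814 V

The stopping potential V_s satisfies: eV_s = KE_max

First, find KE_max using Einstein's equation:
E_photon = hf = (6.626×10⁻³⁴ J·s)(4.380e+14 Hz) = 1.8114 eV
KE_max = E_photon - φ = 1.8114 - 1.53 = 0.2814 eV

Since eV_s = KE_max:
V_s = KE_max/e = 0.2814 V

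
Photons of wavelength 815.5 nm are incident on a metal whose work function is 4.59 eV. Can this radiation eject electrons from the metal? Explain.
No

For photoemission, the photon energy must exceed the work function.

Photon energy: E = hc/λ = 1.5203 eV
Work function: φ = 4.59 eV

Since E_photon (1.5203 eV) < φ (4.59 eV), photoemission will NOT occur.
The threshold wavelength is λ₀ = hc/φ = 270.1 nm.
Since 815.5 nm > 270.1 nm, the photons lack sufficient energy.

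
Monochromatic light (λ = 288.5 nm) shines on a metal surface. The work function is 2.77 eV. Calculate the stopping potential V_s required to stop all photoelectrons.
1.5275 V

The stopping potential V_s satisfies: eV_s = KE_max

First, find KE_max using Einstein's equation:
E_photon = hc/λ = 4.2975 eV
KE_max = E_photon - φ = 4.2975 - 2.77 = 1.5275 eV

Since eV_s = KE_max:
V_s = KE_max/e = 1.5275 V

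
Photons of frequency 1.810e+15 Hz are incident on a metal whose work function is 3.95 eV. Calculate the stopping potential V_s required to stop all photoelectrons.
3.5356 V

The stopping potential V_s satisfies: eV_s = KE_max

First, find KE_max using Einstein's equation:
E_photon = hf = (6.626×10⁻³⁴ J·s)(1.810e+15 Hz) = 7.4856 eV
KE_max = E_photon - φ = 7.4856 - 3.95 = 3.5356 eV

Since eV_s = KE_max:
V_s = KE_max/e = 3.5356 V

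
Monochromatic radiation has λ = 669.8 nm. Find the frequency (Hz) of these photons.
4.4759e+14 Hz

Using the wave equation: c = fλ

Solving for frequency:
f = c/λ = (3×10⁸ m/s) / (669.8×10⁻⁹ m)
f = 4.4759e+14 Hz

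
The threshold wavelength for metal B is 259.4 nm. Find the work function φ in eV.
4.78 eV

At the threshold wavelength, photon energy equals work function:
φ = hc/λ₀

Calculating:
φ = (6.626×10⁻³⁴ J·s)(3×10⁸ m/s) / (259.4×10⁻⁹ m)
φ = 4.78 eV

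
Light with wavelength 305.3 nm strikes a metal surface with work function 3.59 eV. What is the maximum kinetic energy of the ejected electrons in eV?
0.4711 eV

Using Einstein's photoelectric equation: KE_max = hf - φ = hc/λ - φ

First, calculate the photon energy:
E_photon = hc/λ = (6.626×10⁻³⁴ J·s)(3×10⁸ m/s) / (305.3×10⁻⁹ m)
E_photon = 4.0611 eV

Then, the maximum kinetic energy:
KE_max = E_photon - φ = 4.0611 eV - 3.59 eV = 0.4711 eV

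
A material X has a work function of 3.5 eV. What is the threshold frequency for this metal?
8.4630e+14 Hz

The threshold frequency is when the photon energy equals the work function:
hf₀ = φ

Solving for f₀:
f₀ = φ/h = (3.5 eV × 1.602×10⁻¹⁹ J/eV) / (6.626×10⁻³⁴ J·s)
f₀ = 8.4630e+14 Hz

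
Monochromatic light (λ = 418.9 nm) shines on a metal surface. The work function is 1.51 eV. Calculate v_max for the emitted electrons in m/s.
7.1412e+05 m/s

First, find the maximum kinetic energy:
E_photon = hc/λ = 2.9598 eV
KE_max = E_photon - φ = 2.9598 - 1.51 = 1.4498 eV

Convert to Joules: KE_max = 1.4498 × 1.602×10⁻¹⁹ J = 2.3228e-19 J

Then use KE = ½mv² to find velocity:
v = √(2·KE/m) = √(2 × 2.3228e-19 J / 9.109e-31 kg)
v = 7.1412e+05 m/s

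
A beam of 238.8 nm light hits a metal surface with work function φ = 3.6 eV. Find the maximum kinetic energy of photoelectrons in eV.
1.5920 eV

Using Einstein's photoelectric equation: KE_max = hf - φ = hc/λ - φ

First, calculate the photon energy:
E_photon = hc/λ = (6.626×10⁻³⁴ J·s)(3×10⁸ m/s) / (238.8×10⁻⁹ m)
E_photon = 5.1920 eV

Then, the maximum kinetic energy:
KE_max = E_photon - φ = 5.1920 eV - 3.6 eV = 1.5920 eV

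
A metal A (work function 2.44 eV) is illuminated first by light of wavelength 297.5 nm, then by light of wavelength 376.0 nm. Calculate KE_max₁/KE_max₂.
2.0147

Using Einstein's equation: KE_max = hc/λ - φ

For λ₁ = 297.5 nm:
E₁ = hc/λ₁ = 4.1675 eV
KE₁ = E₁ - φ = 4.1675 - 2.44 = 1.7275 eV

For λ₂ = 376.0 nm:
E₂ = hc/λ₂ = 3.2975 eV
KE₂ = E₂ - φ = 3.2975 - 2.44 = 0.8575 eV

Ratio: KE₁/KE₂ = 1.7275/0.8575 = 2.0147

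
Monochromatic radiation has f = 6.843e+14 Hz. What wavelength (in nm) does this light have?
438.10 nm

Using the wave equation: c = fλ

Solving for wavelength:
λ = c/f = (3×10⁸ m/s) / (6.843e+14 Hz)
λ = 438.10 nm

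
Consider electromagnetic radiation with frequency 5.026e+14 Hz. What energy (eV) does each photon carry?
2.0786 eV

Using E = hf:

E = hf = (6.626×10⁻³⁴ J·s)(5.026e+14 Hz)
E = 2.0786 eV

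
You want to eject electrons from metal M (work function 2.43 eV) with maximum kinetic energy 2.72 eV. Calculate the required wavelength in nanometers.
240.75 nm

From Einstein's equation: KE_max = hc/λ - φ

Rearranging for λ:
hc/λ = KE_max + φ
λ = hc/(KE_max + φ)

Required photon energy:
E_photon = KE_max + φ = 2.72 + 2.43 = 5.15 eV

Required wavelength:
λ = hc/E_photon = (6.626×10⁻³⁴)(3×10⁸) / (5.15 × 1.602×10⁻¹⁹)
λ = 240.75 nm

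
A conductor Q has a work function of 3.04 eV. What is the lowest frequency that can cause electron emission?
7.3507e+14 Hz

The threshold frequency is when the photon energy equals the work function:
hf₀ = φ

Solving for f₀:
f₀ = φ/h = (3.04 eV × 1.602×10⁻¹⁹ J/eV) / (6.626×10⁻³⁴ J·s)
f₀ = 7.3507e+14 Hz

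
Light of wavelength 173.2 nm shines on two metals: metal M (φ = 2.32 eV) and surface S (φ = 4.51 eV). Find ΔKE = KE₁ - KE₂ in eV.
2.1900 eV

Using KE_max = hc/λ - φ for each metal:

Photon energy: E = hc/λ = 7.1584 eV

For metal M (φ₁ = 2.32 eV):
KE₁ = E - φ₁ = 7.1584 - 2.32 = 4.8384 eV

For surface S (φ₂ = 4.51 eV):
KE₂ = E - φ₂ = 7.1584 - 4.51 = 2.6484 eV

Difference:
ΔKE = KE₁ - KE₂ = 4.8384 - 2.6484 = 2.1900 eV

Note: The difference equals the difference in work functions: 4.51 - 2.32 = 2.19 eV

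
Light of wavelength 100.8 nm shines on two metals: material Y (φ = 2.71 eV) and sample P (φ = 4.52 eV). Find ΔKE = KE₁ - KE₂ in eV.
1.8100 eV

Using KE_max = hc/λ - φ for each metal:

Photon energy: E = hc/λ = 12.3000 eV

For material Y (φ₁ = 2.71 eV):
KE₁ = E - φ₁ = 12.3000 - 2.71 = 9.5900 eV

For sample P (φ₂ = 4.52 eV):
KE₂ = E - φ₂ = 12.3000 - 4.52 = 7.7800 eV

Difference:
ΔKE = KE₁ - KE₂ = 9.5900 - 7.7800 = 1.8100 eV

Note: The difference equals the difference in work functions: 4.52 - 2.71 = 1.81 eV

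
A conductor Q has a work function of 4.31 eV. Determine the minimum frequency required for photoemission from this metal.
1.0422e+15 Hz

The threshold frequency is when the photon energy equals the work function:
hf₀ = φ

Solving for f₀:
f₀ = φ/h = (4.31 eV × 1.602×10⁻¹⁹ J/eV) / (6.626×10⁻³⁴ J·s)
f₀ = 1.0422e+15 Hz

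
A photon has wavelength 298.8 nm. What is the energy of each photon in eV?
4.1494 eV

Using E = hf = hc/λ:

E = hc/λ = (6.626×10⁻³⁴ J·s)(3×10⁸ m/s) / (298.8×10⁻⁹ m)
E = 4.1494 eV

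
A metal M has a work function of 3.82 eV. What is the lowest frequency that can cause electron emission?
9.2367e+14 Hz

The threshold frequency is when the photon energy equals the work function:
hf₀ = φ

Solving for f₀:
f₀ = φ/h = (3.82 eV × 1.602×10⁻¹⁹ J/eV) / (6.626×10⁻³⁴ J·s)
f₀ = 9.2367e+14 Hz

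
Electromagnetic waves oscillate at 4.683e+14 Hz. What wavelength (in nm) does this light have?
640.17 nm

Using the wave equation: c = fλ

Solving for wavelength:
λ = c/f = (3×10⁸ m/s) / (4.683e+14 Hz)
λ = 640.17 nm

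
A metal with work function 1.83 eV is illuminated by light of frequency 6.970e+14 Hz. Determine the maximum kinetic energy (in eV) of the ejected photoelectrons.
1.0526 eV

Using Einstein's photoelectric equation: KE_max = hf - φ

First, calculate the photon energy:
E_photon = hf = (6.626×10⁻³⁴ J·s)(6.970e+14 Hz)
E_photon = 2.8826 eV

Then, the maximum kinetic energy:
KE_max = E_photon - φ = 2.8826 eV - 1.83 eV = 1.0526 eV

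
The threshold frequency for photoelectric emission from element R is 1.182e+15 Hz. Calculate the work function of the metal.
4.89 eV

At the threshold frequency, photon energy equals work function:
φ = hf₀

Calculating:
φ = (6.626×10⁻³⁴ J·s)(1.182e+15 Hz)
φ = 4.89 eV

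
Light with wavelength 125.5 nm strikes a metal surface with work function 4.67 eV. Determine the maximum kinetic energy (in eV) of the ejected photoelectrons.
5.2092 eV

Using Einstein's photoelectric equation: KE_max = hf - φ = hc/λ - φ

First, calculate the photon energy:
E_photon = hc/λ = (6.626×10⁻³⁴ J·s)(3×10⁸ m/s) / (125.5×10⁻⁹ m)
E_photon = 9.8792 eV

Then, the maximum kinetic energy:
KE_max = E_photon - φ = 9.8792 eV - 4.67 eV = 5.2092 eV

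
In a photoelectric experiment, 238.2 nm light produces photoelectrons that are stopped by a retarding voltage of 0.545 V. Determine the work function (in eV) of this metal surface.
4.66 eV

The stopping potential gives the maximum kinetic energy: KE_max = eV_s = 0.545 eV

From Einstein's photoelectric equation: KE_max = hc/λ - φ
Rearranging: φ = hc/λ - KE_max

Calculate photon energy:
E_photon = hc/λ = (6.626×10⁻³⁴ J·s)(3×10⁸ m/s) / (238.2×10⁻⁹ m) = 5.2050 eV

Therefore:
φ = 5.2050 - 0.545 = 4.66 eV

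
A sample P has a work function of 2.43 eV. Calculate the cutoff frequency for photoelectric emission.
5.8757e+14 Hz

The threshold frequency is when the photon energy equals the work function:
hf₀ = φ

Solving for f₀:
f₀ = φ/h = (2.43 eV × 1.602×10⁻¹⁹ J/eV) / (6.626×10⁻³⁴ J·s)
f₀ = 5.8757e+14 Hz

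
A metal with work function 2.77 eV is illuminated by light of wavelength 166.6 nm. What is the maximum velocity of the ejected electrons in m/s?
1.2820e+06 m/s

First, find the maximum kinetic energy:
E_photon = hc/λ = 7.4420 eV
KE_max = E_photon - φ = 7.4420 - 2.77 = 4.6720 eV

Convert to Joules: KE_max = 4.6720 × 1.602×10⁻¹⁹ J = 7.4854e-19 J

Then use KE = ½mv² to find velocity:
v = √(2·KE/m) = √(2 × 7.4854e-19 J / 9.109e-31 kg)
v = 1.2820e+06 m/s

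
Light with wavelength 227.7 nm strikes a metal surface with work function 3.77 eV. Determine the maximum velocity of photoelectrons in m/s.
7.6761e+05 m/s

First, find the maximum kinetic energy:
E_photon = hc/λ = 5.4451 eV
KE_max = E_photon - φ = 5.4451 - 3.77 = 1.6751 eV

Convert to Joules: KE_max = 1.6751 × 1.602×10⁻¹⁹ J = 2.6838e-19 J

Then use KE = ½mv² to find velocity:
v = √(2·KE/m) = √(2 × 2.6838e-19 J / 9.109e-31 kg)
v = 7.6761e+05 m/s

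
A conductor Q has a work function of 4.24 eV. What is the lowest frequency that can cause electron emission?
1.0252e+15 Hz

The threshold frequency is when the photon energy equals the work function:
hf₀ = φ

Solving for f₀:
f₀ = φ/h = (4.24 eV × 1.602×10⁻¹⁹ J/eV) / (6.626×10⁻³⁴ J·s)
f₀ = 1.0252e+15 Hz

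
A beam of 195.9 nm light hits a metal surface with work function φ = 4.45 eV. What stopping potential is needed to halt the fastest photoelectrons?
1.8790 V

The stopping potential V_s satisfies: eV_s = KE_max

First, find KE_max using Einstein's equation:
E_photon = hc/λ = 6.3290 eV
KE_max = E_photon - φ = 6.3290 - 4.45 = 1.8790 eV

Since eV_s = KE_max:
V_s = KE_max/e = 1.8790 V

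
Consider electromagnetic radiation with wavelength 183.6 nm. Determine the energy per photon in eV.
6.7530 eV

Using E = hf = hc/λ:

E = hc/λ = (6.626×10⁻³⁴ J·s)(3×10⁸ m/s) / (183.6×10⁻⁹ m)
E = 6.7530 eV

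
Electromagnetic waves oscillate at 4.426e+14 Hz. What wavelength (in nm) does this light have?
677.34 nm

Using the wave equation: c = fλ

Solving for wavelength:
λ = c/f = (3×10⁸ m/s) / (4.426e+14 Hz)
λ = 677.34 nm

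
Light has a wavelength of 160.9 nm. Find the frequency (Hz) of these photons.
1.8632e+15 Hz

Using the wave equation: c = fλ

Solving for frequency:
f = c/λ = (3×10⁸ m/s) / (160.9×10⁻⁹ m)
f = 1.8632e+15 Hz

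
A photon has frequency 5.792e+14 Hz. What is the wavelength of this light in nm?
517.60 nm

Using the wave equation: c = fλ

Solving for wavelength:
λ = c/f = (3×10⁸ m/s) / (5.792e+14 Hz)
λ = 517.60 nm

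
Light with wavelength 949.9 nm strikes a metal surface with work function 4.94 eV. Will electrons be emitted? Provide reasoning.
No

For photoemission, the photon energy must exceed the work function.

Photon energy: E = hc/λ = 1.3052 eV
Work function: φ = 4.94 eV

Since E_photon (1.3052 eV) < φ (4.94 eV), photoemission will NOT occur.
The threshold wavelength is λ₀ = hc/φ = 251.0 nm.
Since 949.9 nm > 251.0 nm, the photons lack sufficient energy.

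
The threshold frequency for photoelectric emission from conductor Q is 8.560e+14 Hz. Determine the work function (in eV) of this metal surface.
3.54 eV

At the threshold frequency, photon energy equals work function:
φ = hf₀

Calculating:
φ = (6.626×10⁻³⁴ J·s)(8.560e+14 Hz)
φ = 3.54 eV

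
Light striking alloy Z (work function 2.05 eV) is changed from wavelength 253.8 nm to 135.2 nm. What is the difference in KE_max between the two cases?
4.2853 eV

Using Einstein's equation: KE_max = hc/λ - φ

For λ₁ = 253.8 nm:
KE₁ = hc/λ₁ - φ = 4.8851 - 2.05 = 2.8351 eV

For λ₂ = 135.2 nm:
KE₂ = hc/λ₂ - φ = 9.1704 - 2.05 = 7.1204 eV

Change in KE:
ΔKE = KE₂ - KE₁ = 7.1204 - 2.8351 = 4.2853 eV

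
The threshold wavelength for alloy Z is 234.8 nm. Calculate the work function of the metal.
5.28 eV

At the threshold wavelength, photon energy equals work function:
φ = hc/λ₀

Calculating:
φ = (6.626×10⁻³⁴ J·s)(3×10⁸ m/s) / (234.8×10⁻⁹ m)
φ = 5.28 eV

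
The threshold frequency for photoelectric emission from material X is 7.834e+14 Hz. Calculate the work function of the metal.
3.24 eV

At the threshold frequency, photon energy equals work function:
φ = hf₀

Calculating:
φ = (6.626×10⁻³⁴ J·s)(7.834e+14 Hz)
φ = 3.24 eV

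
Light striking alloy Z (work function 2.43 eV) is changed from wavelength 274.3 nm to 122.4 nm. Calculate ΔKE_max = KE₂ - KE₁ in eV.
5.6094 eV

Using Einstein's equation: KE_max = hc/λ - φ

For λ₁ = 274.3 nm:
KE₁ = hc/λ₁ - φ = 4.5200 - 2.43 = 2.0900 eV

For λ₂ = 122.4 nm:
KE₂ = hc/λ₂ - φ = 10.1294 - 2.43 = 7.6994 eV

Change in KE:
ΔKE = KE₂ - KE₁ = 7.6994 - 2.0900 = 5.6094 eV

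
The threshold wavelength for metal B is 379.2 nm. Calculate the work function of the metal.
3.27 eV

At the threshold wavelength, photon energy equals work function:
φ = hc/λ₀

Calculating:
φ = (6.626×10⁻³⁴ J·s)(3×10⁸ m/s) / (379.2×10⁻⁹ m)
φ = 3.27 eV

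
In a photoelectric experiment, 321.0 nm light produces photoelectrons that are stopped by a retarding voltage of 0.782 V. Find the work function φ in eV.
3.08 eV

The stopping potential gives the maximum kinetic energy: KE_max = eV_s = 0.782 eV

From Einstein's photoelectric equation: KE_max = hc/λ - φ
Rearranging: φ = hc/λ - KE_max

Calculate photon energy:
E_photon = hc/λ = (6.626×10⁻³⁴ J·s)(3×10⁸ m/s) / (321.0×10⁻⁹ m) = 3.8624 eV

Therefore:
φ = 3.8624 - 0.782 = 3.08 eV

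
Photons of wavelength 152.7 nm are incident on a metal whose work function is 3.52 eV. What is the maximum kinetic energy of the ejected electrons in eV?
4.5995 eV

Using Einstein's photoelectric equation: KE_max = hf - φ = hc/λ - φ

First, calculate the photon energy:
E_photon = hc/λ = (6.626×10⁻³⁴ J·s)(3×10⁸ m/s) / (152.7×10⁻⁹ m)
E_photon = 8.1195 eV

Then, the maximum kinetic energy:
KE_max = E_photon - φ = 8.1195 eV - 3.52 eV = 4.5995 eV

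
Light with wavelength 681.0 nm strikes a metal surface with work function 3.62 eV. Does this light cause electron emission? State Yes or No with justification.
No

For photoemission, the photon energy must exceed the work function.

Photon energy: E = hc/λ = 1.8206 eV
Work function: φ = 3.62 eV

Since E_photon (1.8206 eV) < φ (3.62 eV), photoemission will NOT occur.
The threshold wavelength is λ₀ = hc/φ = 342.5 nm.
Since 681.0 nm > 342.5 nm, the photons lack sufficient energy.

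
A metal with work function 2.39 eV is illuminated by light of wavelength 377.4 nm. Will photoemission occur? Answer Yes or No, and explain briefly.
Yes

For photoemission, the photon energy must exceed the work function.

Photon energy: E = hc/λ = 3.2852 eV
Work function: φ = 2.39 eV

Since E_photon (3.2852 eV) > φ (2.39 eV), photoemission WILL occur.
The threshold wavelength is λ₀ = hc/φ = 518.8 nm.
Since 377.4 nm < 518.8 nm, the light has sufficient energy.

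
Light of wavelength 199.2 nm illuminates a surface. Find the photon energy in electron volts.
6.2241 eV

Using E = hf = hc/λ:

E = hc/λ = (6.626×10⁻³⁴ J·s)(3×10⁸ m/s) / (199.2×10⁻⁹ m)
E = 6.2241 eV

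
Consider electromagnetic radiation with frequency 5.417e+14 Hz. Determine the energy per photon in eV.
2.2403 eV

Using E = hf:

E = hf = (6.626×10⁻³⁴ J·s)(5.417e+14 Hz)
E = 2.2403 eV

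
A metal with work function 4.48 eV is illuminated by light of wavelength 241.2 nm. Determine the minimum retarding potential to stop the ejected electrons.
0.6603 V

The stopping potential V_s satisfies: eV_s = KE_max

First, find KE_max using Einstein's equation:
E_photon = hc/λ = 5.1403 eV
KE_max = E_photon - φ = 5.1403 - 4.48 = 0.6603 eV

Since eV_s = KE_max:
V_s = KE_max/e = 0.6603 V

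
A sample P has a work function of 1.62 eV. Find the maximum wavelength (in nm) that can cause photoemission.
765.33 nm

The threshold wavelength is when the photon energy equals the work function:
hc/λ₀ = φ

Solving for λ₀:
λ₀ = hc/φ = (6.626×10⁻³⁴ J·s)(3×10⁸ m/s) / (1.62 eV × 1.602×10⁻¹⁹ J/eV)
λ₀ = 765.33 nm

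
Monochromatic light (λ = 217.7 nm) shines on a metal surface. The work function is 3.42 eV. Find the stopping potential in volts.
2.2752 V

The stopping potential V_s satisfies: eV_s = KE_max

First, find KE_max using Einstein's equation:
E_photon = hc/λ = 5.6952 eV
KE_max = E_photon - φ = 5.6952 - 3.42 = 2.2752 eV

Since eV_s = KE_max:
V_s = KE_max/e = 2.2752 V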